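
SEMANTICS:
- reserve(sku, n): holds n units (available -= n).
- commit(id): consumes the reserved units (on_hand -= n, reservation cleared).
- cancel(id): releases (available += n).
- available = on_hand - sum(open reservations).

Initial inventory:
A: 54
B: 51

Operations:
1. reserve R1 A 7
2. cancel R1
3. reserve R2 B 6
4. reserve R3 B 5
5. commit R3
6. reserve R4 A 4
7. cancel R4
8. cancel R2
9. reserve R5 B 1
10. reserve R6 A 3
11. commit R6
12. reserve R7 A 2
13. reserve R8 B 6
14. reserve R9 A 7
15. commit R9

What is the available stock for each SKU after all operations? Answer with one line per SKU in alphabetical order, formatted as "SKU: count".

Answer: A: 42
B: 39

Derivation:
Step 1: reserve R1 A 7 -> on_hand[A=54 B=51] avail[A=47 B=51] open={R1}
Step 2: cancel R1 -> on_hand[A=54 B=51] avail[A=54 B=51] open={}
Step 3: reserve R2 B 6 -> on_hand[A=54 B=51] avail[A=54 B=45] open={R2}
Step 4: reserve R3 B 5 -> on_hand[A=54 B=51] avail[A=54 B=40] open={R2,R3}
Step 5: commit R3 -> on_hand[A=54 B=46] avail[A=54 B=40] open={R2}
Step 6: reserve R4 A 4 -> on_hand[A=54 B=46] avail[A=50 B=40] open={R2,R4}
Step 7: cancel R4 -> on_hand[A=54 B=46] avail[A=54 B=40] open={R2}
Step 8: cancel R2 -> on_hand[A=54 B=46] avail[A=54 B=46] open={}
Step 9: reserve R5 B 1 -> on_hand[A=54 B=46] avail[A=54 B=45] open={R5}
Step 10: reserve R6 A 3 -> on_hand[A=54 B=46] avail[A=51 B=45] open={R5,R6}
Step 11: commit R6 -> on_hand[A=51 B=46] avail[A=51 B=45] open={R5}
Step 12: reserve R7 A 2 -> on_hand[A=51 B=46] avail[A=49 B=45] open={R5,R7}
Step 13: reserve R8 B 6 -> on_hand[A=51 B=46] avail[A=49 B=39] open={R5,R7,R8}
Step 14: reserve R9 A 7 -> on_hand[A=51 B=46] avail[A=42 B=39] open={R5,R7,R8,R9}
Step 15: commit R9 -> on_hand[A=44 B=46] avail[A=42 B=39] open={R5,R7,R8}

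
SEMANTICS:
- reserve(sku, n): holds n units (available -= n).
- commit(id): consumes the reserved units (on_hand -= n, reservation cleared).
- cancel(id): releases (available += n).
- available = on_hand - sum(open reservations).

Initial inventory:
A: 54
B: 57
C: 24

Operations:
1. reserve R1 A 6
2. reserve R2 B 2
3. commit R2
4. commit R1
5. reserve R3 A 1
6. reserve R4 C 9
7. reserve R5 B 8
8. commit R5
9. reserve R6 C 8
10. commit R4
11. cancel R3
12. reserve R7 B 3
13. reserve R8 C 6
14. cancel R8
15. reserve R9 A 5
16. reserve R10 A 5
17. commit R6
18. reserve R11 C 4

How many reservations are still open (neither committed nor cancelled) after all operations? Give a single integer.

Answer: 4

Derivation:
Step 1: reserve R1 A 6 -> on_hand[A=54 B=57 C=24] avail[A=48 B=57 C=24] open={R1}
Step 2: reserve R2 B 2 -> on_hand[A=54 B=57 C=24] avail[A=48 B=55 C=24] open={R1,R2}
Step 3: commit R2 -> on_hand[A=54 B=55 C=24] avail[A=48 B=55 C=24] open={R1}
Step 4: commit R1 -> on_hand[A=48 B=55 C=24] avail[A=48 B=55 C=24] open={}
Step 5: reserve R3 A 1 -> on_hand[A=48 B=55 C=24] avail[A=47 B=55 C=24] open={R3}
Step 6: reserve R4 C 9 -> on_hand[A=48 B=55 C=24] avail[A=47 B=55 C=15] open={R3,R4}
Step 7: reserve R5 B 8 -> on_hand[A=48 B=55 C=24] avail[A=47 B=47 C=15] open={R3,R4,R5}
Step 8: commit R5 -> on_hand[A=48 B=47 C=24] avail[A=47 B=47 C=15] open={R3,R4}
Step 9: reserve R6 C 8 -> on_hand[A=48 B=47 C=24] avail[A=47 B=47 C=7] open={R3,R4,R6}
Step 10: commit R4 -> on_hand[A=48 B=47 C=15] avail[A=47 B=47 C=7] open={R3,R6}
Step 11: cancel R3 -> on_hand[A=48 B=47 C=15] avail[A=48 B=47 C=7] open={R6}
Step 12: reserve R7 B 3 -> on_hand[A=48 B=47 C=15] avail[A=48 B=44 C=7] open={R6,R7}
Step 13: reserve R8 C 6 -> on_hand[A=48 B=47 C=15] avail[A=48 B=44 C=1] open={R6,R7,R8}
Step 14: cancel R8 -> on_hand[A=48 B=47 C=15] avail[A=48 B=44 C=7] open={R6,R7}
Step 15: reserve R9 A 5 -> on_hand[A=48 B=47 C=15] avail[A=43 B=44 C=7] open={R6,R7,R9}
Step 16: reserve R10 A 5 -> on_hand[A=48 B=47 C=15] avail[A=38 B=44 C=7] open={R10,R6,R7,R9}
Step 17: commit R6 -> on_hand[A=48 B=47 C=7] avail[A=38 B=44 C=7] open={R10,R7,R9}
Step 18: reserve R11 C 4 -> on_hand[A=48 B=47 C=7] avail[A=38 B=44 C=3] open={R10,R11,R7,R9}
Open reservations: ['R10', 'R11', 'R7', 'R9'] -> 4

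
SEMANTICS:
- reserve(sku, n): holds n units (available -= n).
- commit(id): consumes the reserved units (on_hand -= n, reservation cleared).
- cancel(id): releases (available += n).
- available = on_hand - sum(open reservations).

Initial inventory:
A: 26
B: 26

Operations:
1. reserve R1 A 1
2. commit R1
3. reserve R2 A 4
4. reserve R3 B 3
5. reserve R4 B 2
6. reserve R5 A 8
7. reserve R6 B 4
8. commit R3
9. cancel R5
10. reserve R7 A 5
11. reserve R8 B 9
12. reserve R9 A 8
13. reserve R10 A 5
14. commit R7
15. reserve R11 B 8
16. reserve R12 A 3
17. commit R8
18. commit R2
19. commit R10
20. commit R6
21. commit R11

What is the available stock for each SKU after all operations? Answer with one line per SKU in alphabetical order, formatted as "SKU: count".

Step 1: reserve R1 A 1 -> on_hand[A=26 B=26] avail[A=25 B=26] open={R1}
Step 2: commit R1 -> on_hand[A=25 B=26] avail[A=25 B=26] open={}
Step 3: reserve R2 A 4 -> on_hand[A=25 B=26] avail[A=21 B=26] open={R2}
Step 4: reserve R3 B 3 -> on_hand[A=25 B=26] avail[A=21 B=23] open={R2,R3}
Step 5: reserve R4 B 2 -> on_hand[A=25 B=26] avail[A=21 B=21] open={R2,R3,R4}
Step 6: reserve R5 A 8 -> on_hand[A=25 B=26] avail[A=13 B=21] open={R2,R3,R4,R5}
Step 7: reserve R6 B 4 -> on_hand[A=25 B=26] avail[A=13 B=17] open={R2,R3,R4,R5,R6}
Step 8: commit R3 -> on_hand[A=25 B=23] avail[A=13 B=17] open={R2,R4,R5,R6}
Step 9: cancel R5 -> on_hand[A=25 B=23] avail[A=21 B=17] open={R2,R4,R6}
Step 10: reserve R7 A 5 -> on_hand[A=25 B=23] avail[A=16 B=17] open={R2,R4,R6,R7}
Step 11: reserve R8 B 9 -> on_hand[A=25 B=23] avail[A=16 B=8] open={R2,R4,R6,R7,R8}
Step 12: reserve R9 A 8 -> on_hand[A=25 B=23] avail[A=8 B=8] open={R2,R4,R6,R7,R8,R9}
Step 13: reserve R10 A 5 -> on_hand[A=25 B=23] avail[A=3 B=8] open={R10,R2,R4,R6,R7,R8,R9}
Step 14: commit R7 -> on_hand[A=20 B=23] avail[A=3 B=8] open={R10,R2,R4,R6,R8,R9}
Step 15: reserve R11 B 8 -> on_hand[A=20 B=23] avail[A=3 B=0] open={R10,R11,R2,R4,R6,R8,R9}
Step 16: reserve R12 A 3 -> on_hand[A=20 B=23] avail[A=0 B=0] open={R10,R11,R12,R2,R4,R6,R8,R9}
Step 17: commit R8 -> on_hand[A=20 B=14] avail[A=0 B=0] open={R10,R11,R12,R2,R4,R6,R9}
Step 18: commit R2 -> on_hand[A=16 B=14] avail[A=0 B=0] open={R10,R11,R12,R4,R6,R9}
Step 19: commit R10 -> on_hand[A=11 B=14] avail[A=0 B=0] open={R11,R12,R4,R6,R9}
Step 20: commit R6 -> on_hand[A=11 B=10] avail[A=0 B=0] open={R11,R12,R4,R9}
Step 21: commit R11 -> on_hand[A=11 B=2] avail[A=0 B=0] open={R12,R4,R9}

Answer: A: 0
B: 0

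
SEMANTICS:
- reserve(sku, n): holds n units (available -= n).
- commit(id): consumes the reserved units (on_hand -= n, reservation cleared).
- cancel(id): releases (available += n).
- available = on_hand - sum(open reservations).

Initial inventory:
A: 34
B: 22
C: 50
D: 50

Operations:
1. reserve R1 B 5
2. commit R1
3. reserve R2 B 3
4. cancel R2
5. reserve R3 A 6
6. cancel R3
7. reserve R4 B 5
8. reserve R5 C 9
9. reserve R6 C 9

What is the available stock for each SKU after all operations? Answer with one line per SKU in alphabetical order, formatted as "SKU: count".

Answer: A: 34
B: 12
C: 32
D: 50

Derivation:
Step 1: reserve R1 B 5 -> on_hand[A=34 B=22 C=50 D=50] avail[A=34 B=17 C=50 D=50] open={R1}
Step 2: commit R1 -> on_hand[A=34 B=17 C=50 D=50] avail[A=34 B=17 C=50 D=50] open={}
Step 3: reserve R2 B 3 -> on_hand[A=34 B=17 C=50 D=50] avail[A=34 B=14 C=50 D=50] open={R2}
Step 4: cancel R2 -> on_hand[A=34 B=17 C=50 D=50] avail[A=34 B=17 C=50 D=50] open={}
Step 5: reserve R3 A 6 -> on_hand[A=34 B=17 C=50 D=50] avail[A=28 B=17 C=50 D=50] open={R3}
Step 6: cancel R3 -> on_hand[A=34 B=17 C=50 D=50] avail[A=34 B=17 C=50 D=50] open={}
Step 7: reserve R4 B 5 -> on_hand[A=34 B=17 C=50 D=50] avail[A=34 B=12 C=50 D=50] open={R4}
Step 8: reserve R5 C 9 -> on_hand[A=34 B=17 C=50 D=50] avail[A=34 B=12 C=41 D=50] open={R4,R5}
Step 9: reserve R6 C 9 -> on_hand[A=34 B=17 C=50 D=50] avail[A=34 B=12 C=32 D=50] open={R4,R5,R6}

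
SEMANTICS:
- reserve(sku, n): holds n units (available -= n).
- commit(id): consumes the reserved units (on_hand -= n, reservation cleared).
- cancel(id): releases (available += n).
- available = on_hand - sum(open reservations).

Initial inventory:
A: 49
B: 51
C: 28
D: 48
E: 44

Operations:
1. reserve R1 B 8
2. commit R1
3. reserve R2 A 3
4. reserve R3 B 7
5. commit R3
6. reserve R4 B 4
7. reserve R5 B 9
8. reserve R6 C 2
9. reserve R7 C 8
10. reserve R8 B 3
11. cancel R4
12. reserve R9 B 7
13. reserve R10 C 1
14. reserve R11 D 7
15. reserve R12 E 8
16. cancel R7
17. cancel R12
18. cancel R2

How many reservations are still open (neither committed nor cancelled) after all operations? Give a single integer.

Step 1: reserve R1 B 8 -> on_hand[A=49 B=51 C=28 D=48 E=44] avail[A=49 B=43 C=28 D=48 E=44] open={R1}
Step 2: commit R1 -> on_hand[A=49 B=43 C=28 D=48 E=44] avail[A=49 B=43 C=28 D=48 E=44] open={}
Step 3: reserve R2 A 3 -> on_hand[A=49 B=43 C=28 D=48 E=44] avail[A=46 B=43 C=28 D=48 E=44] open={R2}
Step 4: reserve R3 B 7 -> on_hand[A=49 B=43 C=28 D=48 E=44] avail[A=46 B=36 C=28 D=48 E=44] open={R2,R3}
Step 5: commit R3 -> on_hand[A=49 B=36 C=28 D=48 E=44] avail[A=46 B=36 C=28 D=48 E=44] open={R2}
Step 6: reserve R4 B 4 -> on_hand[A=49 B=36 C=28 D=48 E=44] avail[A=46 B=32 C=28 D=48 E=44] open={R2,R4}
Step 7: reserve R5 B 9 -> on_hand[A=49 B=36 C=28 D=48 E=44] avail[A=46 B=23 C=28 D=48 E=44] open={R2,R4,R5}
Step 8: reserve R6 C 2 -> on_hand[A=49 B=36 C=28 D=48 E=44] avail[A=46 B=23 C=26 D=48 E=44] open={R2,R4,R5,R6}
Step 9: reserve R7 C 8 -> on_hand[A=49 B=36 C=28 D=48 E=44] avail[A=46 B=23 C=18 D=48 E=44] open={R2,R4,R5,R6,R7}
Step 10: reserve R8 B 3 -> on_hand[A=49 B=36 C=28 D=48 E=44] avail[A=46 B=20 C=18 D=48 E=44] open={R2,R4,R5,R6,R7,R8}
Step 11: cancel R4 -> on_hand[A=49 B=36 C=28 D=48 E=44] avail[A=46 B=24 C=18 D=48 E=44] open={R2,R5,R6,R7,R8}
Step 12: reserve R9 B 7 -> on_hand[A=49 B=36 C=28 D=48 E=44] avail[A=46 B=17 C=18 D=48 E=44] open={R2,R5,R6,R7,R8,R9}
Step 13: reserve R10 C 1 -> on_hand[A=49 B=36 C=28 D=48 E=44] avail[A=46 B=17 C=17 D=48 E=44] open={R10,R2,R5,R6,R7,R8,R9}
Step 14: reserve R11 D 7 -> on_hand[A=49 B=36 C=28 D=48 E=44] avail[A=46 B=17 C=17 D=41 E=44] open={R10,R11,R2,R5,R6,R7,R8,R9}
Step 15: reserve R12 E 8 -> on_hand[A=49 B=36 C=28 D=48 E=44] avail[A=46 B=17 C=17 D=41 E=36] open={R10,R11,R12,R2,R5,R6,R7,R8,R9}
Step 16: cancel R7 -> on_hand[A=49 B=36 C=28 D=48 E=44] avail[A=46 B=17 C=25 D=41 E=36] open={R10,R11,R12,R2,R5,R6,R8,R9}
Step 17: cancel R12 -> on_hand[A=49 B=36 C=28 D=48 E=44] avail[A=46 B=17 C=25 D=41 E=44] open={R10,R11,R2,R5,R6,R8,R9}
Step 18: cancel R2 -> on_hand[A=49 B=36 C=28 D=48 E=44] avail[A=49 B=17 C=25 D=41 E=44] open={R10,R11,R5,R6,R8,R9}
Open reservations: ['R10', 'R11', 'R5', 'R6', 'R8', 'R9'] -> 6

Answer: 6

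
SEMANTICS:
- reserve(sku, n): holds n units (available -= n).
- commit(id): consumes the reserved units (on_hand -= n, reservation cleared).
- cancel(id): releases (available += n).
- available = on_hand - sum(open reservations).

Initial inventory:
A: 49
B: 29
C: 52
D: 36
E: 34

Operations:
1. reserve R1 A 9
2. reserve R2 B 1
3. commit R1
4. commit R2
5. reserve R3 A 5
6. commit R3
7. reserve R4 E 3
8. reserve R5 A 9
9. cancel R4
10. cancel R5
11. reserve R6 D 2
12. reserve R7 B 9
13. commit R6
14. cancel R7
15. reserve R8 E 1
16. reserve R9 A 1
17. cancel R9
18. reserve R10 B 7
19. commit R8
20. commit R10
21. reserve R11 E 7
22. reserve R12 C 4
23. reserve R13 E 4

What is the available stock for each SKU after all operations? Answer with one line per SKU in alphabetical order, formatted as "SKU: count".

Answer: A: 35
B: 21
C: 48
D: 34
E: 22

Derivation:
Step 1: reserve R1 A 9 -> on_hand[A=49 B=29 C=52 D=36 E=34] avail[A=40 B=29 C=52 D=36 E=34] open={R1}
Step 2: reserve R2 B 1 -> on_hand[A=49 B=29 C=52 D=36 E=34] avail[A=40 B=28 C=52 D=36 E=34] open={R1,R2}
Step 3: commit R1 -> on_hand[A=40 B=29 C=52 D=36 E=34] avail[A=40 B=28 C=52 D=36 E=34] open={R2}
Step 4: commit R2 -> on_hand[A=40 B=28 C=52 D=36 E=34] avail[A=40 B=28 C=52 D=36 E=34] open={}
Step 5: reserve R3 A 5 -> on_hand[A=40 B=28 C=52 D=36 E=34] avail[A=35 B=28 C=52 D=36 E=34] open={R3}
Step 6: commit R3 -> on_hand[A=35 B=28 C=52 D=36 E=34] avail[A=35 B=28 C=52 D=36 E=34] open={}
Step 7: reserve R4 E 3 -> on_hand[A=35 B=28 C=52 D=36 E=34] avail[A=35 B=28 C=52 D=36 E=31] open={R4}
Step 8: reserve R5 A 9 -> on_hand[A=35 B=28 C=52 D=36 E=34] avail[A=26 B=28 C=52 D=36 E=31] open={R4,R5}
Step 9: cancel R4 -> on_hand[A=35 B=28 C=52 D=36 E=34] avail[A=26 B=28 C=52 D=36 E=34] open={R5}
Step 10: cancel R5 -> on_hand[A=35 B=28 C=52 D=36 E=34] avail[A=35 B=28 C=52 D=36 E=34] open={}
Step 11: reserve R6 D 2 -> on_hand[A=35 B=28 C=52 D=36 E=34] avail[A=35 B=28 C=52 D=34 E=34] open={R6}
Step 12: reserve R7 B 9 -> on_hand[A=35 B=28 C=52 D=36 E=34] avail[A=35 B=19 C=52 D=34 E=34] open={R6,R7}
Step 13: commit R6 -> on_hand[A=35 B=28 C=52 D=34 E=34] avail[A=35 B=19 C=52 D=34 E=34] open={R7}
Step 14: cancel R7 -> on_hand[A=35 B=28 C=52 D=34 E=34] avail[A=35 B=28 C=52 D=34 E=34] open={}
Step 15: reserve R8 E 1 -> on_hand[A=35 B=28 C=52 D=34 E=34] avail[A=35 B=28 C=52 D=34 E=33] open={R8}
Step 16: reserve R9 A 1 -> on_hand[A=35 B=28 C=52 D=34 E=34] avail[A=34 B=28 C=52 D=34 E=33] open={R8,R9}
Step 17: cancel R9 -> on_hand[A=35 B=28 C=52 D=34 E=34] avail[A=35 B=28 C=52 D=34 E=33] open={R8}
Step 18: reserve R10 B 7 -> on_hand[A=35 B=28 C=52 D=34 E=34] avail[A=35 B=21 C=52 D=34 E=33] open={R10,R8}
Step 19: commit R8 -> on_hand[A=35 B=28 C=52 D=34 E=33] avail[A=35 B=21 C=52 D=34 E=33] open={R10}
Step 20: commit R10 -> on_hand[A=35 B=21 C=52 D=34 E=33] avail[A=35 B=21 C=52 D=34 E=33] open={}
Step 21: reserve R11 E 7 -> on_hand[A=35 B=21 C=52 D=34 E=33] avail[A=35 B=21 C=52 D=34 E=26] open={R11}
Step 22: reserve R12 C 4 -> on_hand[A=35 B=21 C=52 D=34 E=33] avail[A=35 B=21 C=48 D=34 E=26] open={R11,R12}
Step 23: reserve R13 E 4 -> on_hand[A=35 B=21 C=52 D=34 E=33] avail[A=35 B=21 C=48 D=34 E=22] open={R11,R12,R13}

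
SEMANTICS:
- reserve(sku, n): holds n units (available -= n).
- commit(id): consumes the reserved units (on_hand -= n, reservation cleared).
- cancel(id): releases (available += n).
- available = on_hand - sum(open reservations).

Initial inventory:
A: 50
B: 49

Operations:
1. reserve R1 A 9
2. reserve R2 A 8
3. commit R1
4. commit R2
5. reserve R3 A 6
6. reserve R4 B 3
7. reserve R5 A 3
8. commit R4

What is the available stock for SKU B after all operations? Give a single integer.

Step 1: reserve R1 A 9 -> on_hand[A=50 B=49] avail[A=41 B=49] open={R1}
Step 2: reserve R2 A 8 -> on_hand[A=50 B=49] avail[A=33 B=49] open={R1,R2}
Step 3: commit R1 -> on_hand[A=41 B=49] avail[A=33 B=49] open={R2}
Step 4: commit R2 -> on_hand[A=33 B=49] avail[A=33 B=49] open={}
Step 5: reserve R3 A 6 -> on_hand[A=33 B=49] avail[A=27 B=49] open={R3}
Step 6: reserve R4 B 3 -> on_hand[A=33 B=49] avail[A=27 B=46] open={R3,R4}
Step 7: reserve R5 A 3 -> on_hand[A=33 B=49] avail[A=24 B=46] open={R3,R4,R5}
Step 8: commit R4 -> on_hand[A=33 B=46] avail[A=24 B=46] open={R3,R5}
Final available[B] = 46

Answer: 46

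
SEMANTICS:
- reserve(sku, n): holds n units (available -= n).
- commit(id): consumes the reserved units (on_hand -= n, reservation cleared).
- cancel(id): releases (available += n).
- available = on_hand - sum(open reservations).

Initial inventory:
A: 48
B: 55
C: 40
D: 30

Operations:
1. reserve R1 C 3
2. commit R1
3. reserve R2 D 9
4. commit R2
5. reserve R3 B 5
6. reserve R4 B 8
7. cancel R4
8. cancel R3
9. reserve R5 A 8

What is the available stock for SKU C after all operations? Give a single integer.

Step 1: reserve R1 C 3 -> on_hand[A=48 B=55 C=40 D=30] avail[A=48 B=55 C=37 D=30] open={R1}
Step 2: commit R1 -> on_hand[A=48 B=55 C=37 D=30] avail[A=48 B=55 C=37 D=30] open={}
Step 3: reserve R2 D 9 -> on_hand[A=48 B=55 C=37 D=30] avail[A=48 B=55 C=37 D=21] open={R2}
Step 4: commit R2 -> on_hand[A=48 B=55 C=37 D=21] avail[A=48 B=55 C=37 D=21] open={}
Step 5: reserve R3 B 5 -> on_hand[A=48 B=55 C=37 D=21] avail[A=48 B=50 C=37 D=21] open={R3}
Step 6: reserve R4 B 8 -> on_hand[A=48 B=55 C=37 D=21] avail[A=48 B=42 C=37 D=21] open={R3,R4}
Step 7: cancel R4 -> on_hand[A=48 B=55 C=37 D=21] avail[A=48 B=50 C=37 D=21] open={R3}
Step 8: cancel R3 -> on_hand[A=48 B=55 C=37 D=21] avail[A=48 B=55 C=37 D=21] open={}
Step 9: reserve R5 A 8 -> on_hand[A=48 B=55 C=37 D=21] avail[A=40 B=55 C=37 D=21] open={R5}
Final available[C] = 37

Answer: 37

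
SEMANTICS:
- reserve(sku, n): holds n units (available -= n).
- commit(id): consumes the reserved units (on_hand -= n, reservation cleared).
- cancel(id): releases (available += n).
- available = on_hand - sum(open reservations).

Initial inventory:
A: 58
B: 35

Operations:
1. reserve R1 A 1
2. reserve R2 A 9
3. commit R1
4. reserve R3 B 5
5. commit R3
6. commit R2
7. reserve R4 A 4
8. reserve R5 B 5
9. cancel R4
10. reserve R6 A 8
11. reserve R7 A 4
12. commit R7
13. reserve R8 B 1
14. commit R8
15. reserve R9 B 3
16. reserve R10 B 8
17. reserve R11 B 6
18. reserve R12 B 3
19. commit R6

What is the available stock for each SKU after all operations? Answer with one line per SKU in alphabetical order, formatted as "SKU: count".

Step 1: reserve R1 A 1 -> on_hand[A=58 B=35] avail[A=57 B=35] open={R1}
Step 2: reserve R2 A 9 -> on_hand[A=58 B=35] avail[A=48 B=35] open={R1,R2}
Step 3: commit R1 -> on_hand[A=57 B=35] avail[A=48 B=35] open={R2}
Step 4: reserve R3 B 5 -> on_hand[A=57 B=35] avail[A=48 B=30] open={R2,R3}
Step 5: commit R3 -> on_hand[A=57 B=30] avail[A=48 B=30] open={R2}
Step 6: commit R2 -> on_hand[A=48 B=30] avail[A=48 B=30] open={}
Step 7: reserve R4 A 4 -> on_hand[A=48 B=30] avail[A=44 B=30] open={R4}
Step 8: reserve R5 B 5 -> on_hand[A=48 B=30] avail[A=44 B=25] open={R4,R5}
Step 9: cancel R4 -> on_hand[A=48 B=30] avail[A=48 B=25] open={R5}
Step 10: reserve R6 A 8 -> on_hand[A=48 B=30] avail[A=40 B=25] open={R5,R6}
Step 11: reserve R7 A 4 -> on_hand[A=48 B=30] avail[A=36 B=25] open={R5,R6,R7}
Step 12: commit R7 -> on_hand[A=44 B=30] avail[A=36 B=25] open={R5,R6}
Step 13: reserve R8 B 1 -> on_hand[A=44 B=30] avail[A=36 B=24] open={R5,R6,R8}
Step 14: commit R8 -> on_hand[A=44 B=29] avail[A=36 B=24] open={R5,R6}
Step 15: reserve R9 B 3 -> on_hand[A=44 B=29] avail[A=36 B=21] open={R5,R6,R9}
Step 16: reserve R10 B 8 -> on_hand[A=44 B=29] avail[A=36 B=13] open={R10,R5,R6,R9}
Step 17: reserve R11 B 6 -> on_hand[A=44 B=29] avail[A=36 B=7] open={R10,R11,R5,R6,R9}
Step 18: reserve R12 B 3 -> on_hand[A=44 B=29] avail[A=36 B=4] open={R10,R11,R12,R5,R6,R9}
Step 19: commit R6 -> on_hand[A=36 B=29] avail[A=36 B=4] open={R10,R11,R12,R5,R9}

Answer: A: 36
B: 4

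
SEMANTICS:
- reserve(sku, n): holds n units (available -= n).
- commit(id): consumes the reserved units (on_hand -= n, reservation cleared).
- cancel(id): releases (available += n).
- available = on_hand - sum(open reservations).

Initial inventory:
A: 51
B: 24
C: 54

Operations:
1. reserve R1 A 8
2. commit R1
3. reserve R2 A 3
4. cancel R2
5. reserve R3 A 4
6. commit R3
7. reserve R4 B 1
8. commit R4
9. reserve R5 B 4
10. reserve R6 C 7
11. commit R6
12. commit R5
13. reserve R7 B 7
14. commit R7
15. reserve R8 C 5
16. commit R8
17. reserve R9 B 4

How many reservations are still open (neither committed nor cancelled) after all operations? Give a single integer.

Answer: 1

Derivation:
Step 1: reserve R1 A 8 -> on_hand[A=51 B=24 C=54] avail[A=43 B=24 C=54] open={R1}
Step 2: commit R1 -> on_hand[A=43 B=24 C=54] avail[A=43 B=24 C=54] open={}
Step 3: reserve R2 A 3 -> on_hand[A=43 B=24 C=54] avail[A=40 B=24 C=54] open={R2}
Step 4: cancel R2 -> on_hand[A=43 B=24 C=54] avail[A=43 B=24 C=54] open={}
Step 5: reserve R3 A 4 -> on_hand[A=43 B=24 C=54] avail[A=39 B=24 C=54] open={R3}
Step 6: commit R3 -> on_hand[A=39 B=24 C=54] avail[A=39 B=24 C=54] open={}
Step 7: reserve R4 B 1 -> on_hand[A=39 B=24 C=54] avail[A=39 B=23 C=54] open={R4}
Step 8: commit R4 -> on_hand[A=39 B=23 C=54] avail[A=39 B=23 C=54] open={}
Step 9: reserve R5 B 4 -> on_hand[A=39 B=23 C=54] avail[A=39 B=19 C=54] open={R5}
Step 10: reserve R6 C 7 -> on_hand[A=39 B=23 C=54] avail[A=39 B=19 C=47] open={R5,R6}
Step 11: commit R6 -> on_hand[A=39 B=23 C=47] avail[A=39 B=19 C=47] open={R5}
Step 12: commit R5 -> on_hand[A=39 B=19 C=47] avail[A=39 B=19 C=47] open={}
Step 13: reserve R7 B 7 -> on_hand[A=39 B=19 C=47] avail[A=39 B=12 C=47] open={R7}
Step 14: commit R7 -> on_hand[A=39 B=12 C=47] avail[A=39 B=12 C=47] open={}
Step 15: reserve R8 C 5 -> on_hand[A=39 B=12 C=47] avail[A=39 B=12 C=42] open={R8}
Step 16: commit R8 -> on_hand[A=39 B=12 C=42] avail[A=39 B=12 C=42] open={}
Step 17: reserve R9 B 4 -> on_hand[A=39 B=12 C=42] avail[A=39 B=8 C=42] open={R9}
Open reservations: ['R9'] -> 1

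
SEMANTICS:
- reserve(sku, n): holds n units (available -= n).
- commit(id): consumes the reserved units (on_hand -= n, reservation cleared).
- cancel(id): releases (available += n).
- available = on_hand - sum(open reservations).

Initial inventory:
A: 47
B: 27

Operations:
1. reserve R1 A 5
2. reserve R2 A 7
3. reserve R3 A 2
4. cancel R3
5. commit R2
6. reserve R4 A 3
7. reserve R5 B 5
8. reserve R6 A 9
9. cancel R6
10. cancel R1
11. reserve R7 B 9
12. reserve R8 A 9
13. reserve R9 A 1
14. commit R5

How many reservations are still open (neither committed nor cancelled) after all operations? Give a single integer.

Step 1: reserve R1 A 5 -> on_hand[A=47 B=27] avail[A=42 B=27] open={R1}
Step 2: reserve R2 A 7 -> on_hand[A=47 B=27] avail[A=35 B=27] open={R1,R2}
Step 3: reserve R3 A 2 -> on_hand[A=47 B=27] avail[A=33 B=27] open={R1,R2,R3}
Step 4: cancel R3 -> on_hand[A=47 B=27] avail[A=35 B=27] open={R1,R2}
Step 5: commit R2 -> on_hand[A=40 B=27] avail[A=35 B=27] open={R1}
Step 6: reserve R4 A 3 -> on_hand[A=40 B=27] avail[A=32 B=27] open={R1,R4}
Step 7: reserve R5 B 5 -> on_hand[A=40 B=27] avail[A=32 B=22] open={R1,R4,R5}
Step 8: reserve R6 A 9 -> on_hand[A=40 B=27] avail[A=23 B=22] open={R1,R4,R5,R6}
Step 9: cancel R6 -> on_hand[A=40 B=27] avail[A=32 B=22] open={R1,R4,R5}
Step 10: cancel R1 -> on_hand[A=40 B=27] avail[A=37 B=22] open={R4,R5}
Step 11: reserve R7 B 9 -> on_hand[A=40 B=27] avail[A=37 B=13] open={R4,R5,R7}
Step 12: reserve R8 A 9 -> on_hand[A=40 B=27] avail[A=28 B=13] open={R4,R5,R7,R8}
Step 13: reserve R9 A 1 -> on_hand[A=40 B=27] avail[A=27 B=13] open={R4,R5,R7,R8,R9}
Step 14: commit R5 -> on_hand[A=40 B=22] avail[A=27 B=13] open={R4,R7,R8,R9}
Open reservations: ['R4', 'R7', 'R8', 'R9'] -> 4

Answer: 4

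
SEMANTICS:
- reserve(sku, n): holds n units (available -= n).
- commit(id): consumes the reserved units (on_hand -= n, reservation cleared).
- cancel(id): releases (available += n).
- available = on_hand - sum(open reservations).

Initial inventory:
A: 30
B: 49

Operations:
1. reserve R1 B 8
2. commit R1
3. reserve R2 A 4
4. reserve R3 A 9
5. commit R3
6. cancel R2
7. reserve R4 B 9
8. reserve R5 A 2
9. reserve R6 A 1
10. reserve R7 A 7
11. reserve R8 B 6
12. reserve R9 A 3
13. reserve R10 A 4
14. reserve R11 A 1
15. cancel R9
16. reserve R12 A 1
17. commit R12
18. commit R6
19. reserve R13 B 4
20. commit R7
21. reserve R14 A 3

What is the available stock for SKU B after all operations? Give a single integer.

Step 1: reserve R1 B 8 -> on_hand[A=30 B=49] avail[A=30 B=41] open={R1}
Step 2: commit R1 -> on_hand[A=30 B=41] avail[A=30 B=41] open={}
Step 3: reserve R2 A 4 -> on_hand[A=30 B=41] avail[A=26 B=41] open={R2}
Step 4: reserve R3 A 9 -> on_hand[A=30 B=41] avail[A=17 B=41] open={R2,R3}
Step 5: commit R3 -> on_hand[A=21 B=41] avail[A=17 B=41] open={R2}
Step 6: cancel R2 -> on_hand[A=21 B=41] avail[A=21 B=41] open={}
Step 7: reserve R4 B 9 -> on_hand[A=21 B=41] avail[A=21 B=32] open={R4}
Step 8: reserve R5 A 2 -> on_hand[A=21 B=41] avail[A=19 B=32] open={R4,R5}
Step 9: reserve R6 A 1 -> on_hand[A=21 B=41] avail[A=18 B=32] open={R4,R5,R6}
Step 10: reserve R7 A 7 -> on_hand[A=21 B=41] avail[A=11 B=32] open={R4,R5,R6,R7}
Step 11: reserve R8 B 6 -> on_hand[A=21 B=41] avail[A=11 B=26] open={R4,R5,R6,R7,R8}
Step 12: reserve R9 A 3 -> on_hand[A=21 B=41] avail[A=8 B=26] open={R4,R5,R6,R7,R8,R9}
Step 13: reserve R10 A 4 -> on_hand[A=21 B=41] avail[A=4 B=26] open={R10,R4,R5,R6,R7,R8,R9}
Step 14: reserve R11 A 1 -> on_hand[A=21 B=41] avail[A=3 B=26] open={R10,R11,R4,R5,R6,R7,R8,R9}
Step 15: cancel R9 -> on_hand[A=21 B=41] avail[A=6 B=26] open={R10,R11,R4,R5,R6,R7,R8}
Step 16: reserve R12 A 1 -> on_hand[A=21 B=41] avail[A=5 B=26] open={R10,R11,R12,R4,R5,R6,R7,R8}
Step 17: commit R12 -> on_hand[A=20 B=41] avail[A=5 B=26] open={R10,R11,R4,R5,R6,R7,R8}
Step 18: commit R6 -> on_hand[A=19 B=41] avail[A=5 B=26] open={R10,R11,R4,R5,R7,R8}
Step 19: reserve R13 B 4 -> on_hand[A=19 B=41] avail[A=5 B=22] open={R10,R11,R13,R4,R5,R7,R8}
Step 20: commit R7 -> on_hand[A=12 B=41] avail[A=5 B=22] open={R10,R11,R13,R4,R5,R8}
Step 21: reserve R14 A 3 -> on_hand[A=12 B=41] avail[A=2 B=22] open={R10,R11,R13,R14,R4,R5,R8}
Final available[B] = 22

Answer: 22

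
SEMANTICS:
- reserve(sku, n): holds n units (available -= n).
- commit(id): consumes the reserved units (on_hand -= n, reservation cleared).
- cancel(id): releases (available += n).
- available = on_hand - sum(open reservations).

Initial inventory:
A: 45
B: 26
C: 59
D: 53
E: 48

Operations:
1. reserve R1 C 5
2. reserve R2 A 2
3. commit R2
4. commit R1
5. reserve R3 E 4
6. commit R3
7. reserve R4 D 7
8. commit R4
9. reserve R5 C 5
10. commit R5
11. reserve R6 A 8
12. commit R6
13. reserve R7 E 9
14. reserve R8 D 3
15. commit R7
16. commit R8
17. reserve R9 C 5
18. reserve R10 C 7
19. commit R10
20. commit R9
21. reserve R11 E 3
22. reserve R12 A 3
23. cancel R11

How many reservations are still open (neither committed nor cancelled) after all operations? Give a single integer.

Answer: 1

Derivation:
Step 1: reserve R1 C 5 -> on_hand[A=45 B=26 C=59 D=53 E=48] avail[A=45 B=26 C=54 D=53 E=48] open={R1}
Step 2: reserve R2 A 2 -> on_hand[A=45 B=26 C=59 D=53 E=48] avail[A=43 B=26 C=54 D=53 E=48] open={R1,R2}
Step 3: commit R2 -> on_hand[A=43 B=26 C=59 D=53 E=48] avail[A=43 B=26 C=54 D=53 E=48] open={R1}
Step 4: commit R1 -> on_hand[A=43 B=26 C=54 D=53 E=48] avail[A=43 B=26 C=54 D=53 E=48] open={}
Step 5: reserve R3 E 4 -> on_hand[A=43 B=26 C=54 D=53 E=48] avail[A=43 B=26 C=54 D=53 E=44] open={R3}
Step 6: commit R3 -> on_hand[A=43 B=26 C=54 D=53 E=44] avail[A=43 B=26 C=54 D=53 E=44] open={}
Step 7: reserve R4 D 7 -> on_hand[A=43 B=26 C=54 D=53 E=44] avail[A=43 B=26 C=54 D=46 E=44] open={R4}
Step 8: commit R4 -> on_hand[A=43 B=26 C=54 D=46 E=44] avail[A=43 B=26 C=54 D=46 E=44] open={}
Step 9: reserve R5 C 5 -> on_hand[A=43 B=26 C=54 D=46 E=44] avail[A=43 B=26 C=49 D=46 E=44] open={R5}
Step 10: commit R5 -> on_hand[A=43 B=26 C=49 D=46 E=44] avail[A=43 B=26 C=49 D=46 E=44] open={}
Step 11: reserve R6 A 8 -> on_hand[A=43 B=26 C=49 D=46 E=44] avail[A=35 B=26 C=49 D=46 E=44] open={R6}
Step 12: commit R6 -> on_hand[A=35 B=26 C=49 D=46 E=44] avail[A=35 B=26 C=49 D=46 E=44] open={}
Step 13: reserve R7 E 9 -> on_hand[A=35 B=26 C=49 D=46 E=44] avail[A=35 B=26 C=49 D=46 E=35] open={R7}
Step 14: reserve R8 D 3 -> on_hand[A=35 B=26 C=49 D=46 E=44] avail[A=35 B=26 C=49 D=43 E=35] open={R7,R8}
Step 15: commit R7 -> on_hand[A=35 B=26 C=49 D=46 E=35] avail[A=35 B=26 C=49 D=43 E=35] open={R8}
Step 16: commit R8 -> on_hand[A=35 B=26 C=49 D=43 E=35] avail[A=35 B=26 C=49 D=43 E=35] open={}
Step 17: reserve R9 C 5 -> on_hand[A=35 B=26 C=49 D=43 E=35] avail[A=35 B=26 C=44 D=43 E=35] open={R9}
Step 18: reserve R10 C 7 -> on_hand[A=35 B=26 C=49 D=43 E=35] avail[A=35 B=26 C=37 D=43 E=35] open={R10,R9}
Step 19: commit R10 -> on_hand[A=35 B=26 C=42 D=43 E=35] avail[A=35 B=26 C=37 D=43 E=35] open={R9}
Step 20: commit R9 -> on_hand[A=35 B=26 C=37 D=43 E=35] avail[A=35 B=26 C=37 D=43 E=35] open={}
Step 21: reserve R11 E 3 -> on_hand[A=35 B=26 C=37 D=43 E=35] avail[A=35 B=26 C=37 D=43 E=32] open={R11}
Step 22: reserve R12 A 3 -> on_hand[A=35 B=26 C=37 D=43 E=35] avail[A=32 B=26 C=37 D=43 E=32] open={R11,R12}
Step 23: cancel R11 -> on_hand[A=35 B=26 C=37 D=43 E=35] avail[A=32 B=26 C=37 D=43 E=35] open={R12}
Open reservations: ['R12'] -> 1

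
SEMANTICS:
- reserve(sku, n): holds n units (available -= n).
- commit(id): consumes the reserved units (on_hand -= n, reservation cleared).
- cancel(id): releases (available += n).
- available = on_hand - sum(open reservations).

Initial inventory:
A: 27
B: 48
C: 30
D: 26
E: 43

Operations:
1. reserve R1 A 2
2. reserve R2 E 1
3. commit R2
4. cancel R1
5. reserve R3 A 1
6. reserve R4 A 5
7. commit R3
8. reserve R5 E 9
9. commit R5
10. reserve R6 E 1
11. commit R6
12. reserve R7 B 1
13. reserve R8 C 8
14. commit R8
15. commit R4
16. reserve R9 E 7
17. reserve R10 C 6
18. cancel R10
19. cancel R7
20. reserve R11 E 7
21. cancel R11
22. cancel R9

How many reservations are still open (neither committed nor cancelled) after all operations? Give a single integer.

Step 1: reserve R1 A 2 -> on_hand[A=27 B=48 C=30 D=26 E=43] avail[A=25 B=48 C=30 D=26 E=43] open={R1}
Step 2: reserve R2 E 1 -> on_hand[A=27 B=48 C=30 D=26 E=43] avail[A=25 B=48 C=30 D=26 E=42] open={R1,R2}
Step 3: commit R2 -> on_hand[A=27 B=48 C=30 D=26 E=42] avail[A=25 B=48 C=30 D=26 E=42] open={R1}
Step 4: cancel R1 -> on_hand[A=27 B=48 C=30 D=26 E=42] avail[A=27 B=48 C=30 D=26 E=42] open={}
Step 5: reserve R3 A 1 -> on_hand[A=27 B=48 C=30 D=26 E=42] avail[A=26 B=48 C=30 D=26 E=42] open={R3}
Step 6: reserve R4 A 5 -> on_hand[A=27 B=48 C=30 D=26 E=42] avail[A=21 B=48 C=30 D=26 E=42] open={R3,R4}
Step 7: commit R3 -> on_hand[A=26 B=48 C=30 D=26 E=42] avail[A=21 B=48 C=30 D=26 E=42] open={R4}
Step 8: reserve R5 E 9 -> on_hand[A=26 B=48 C=30 D=26 E=42] avail[A=21 B=48 C=30 D=26 E=33] open={R4,R5}
Step 9: commit R5 -> on_hand[A=26 B=48 C=30 D=26 E=33] avail[A=21 B=48 C=30 D=26 E=33] open={R4}
Step 10: reserve R6 E 1 -> on_hand[A=26 B=48 C=30 D=26 E=33] avail[A=21 B=48 C=30 D=26 E=32] open={R4,R6}
Step 11: commit R6 -> on_hand[A=26 B=48 C=30 D=26 E=32] avail[A=21 B=48 C=30 D=26 E=32] open={R4}
Step 12: reserve R7 B 1 -> on_hand[A=26 B=48 C=30 D=26 E=32] avail[A=21 B=47 C=30 D=26 E=32] open={R4,R7}
Step 13: reserve R8 C 8 -> on_hand[A=26 B=48 C=30 D=26 E=32] avail[A=21 B=47 C=22 D=26 E=32] open={R4,R7,R8}
Step 14: commit R8 -> on_hand[A=26 B=48 C=22 D=26 E=32] avail[A=21 B=47 C=22 D=26 E=32] open={R4,R7}
Step 15: commit R4 -> on_hand[A=21 B=48 C=22 D=26 E=32] avail[A=21 B=47 C=22 D=26 E=32] open={R7}
Step 16: reserve R9 E 7 -> on_hand[A=21 B=48 C=22 D=26 E=32] avail[A=21 B=47 C=22 D=26 E=25] open={R7,R9}
Step 17: reserve R10 C 6 -> on_hand[A=21 B=48 C=22 D=26 E=32] avail[A=21 B=47 C=16 D=26 E=25] open={R10,R7,R9}
Step 18: cancel R10 -> on_hand[A=21 B=48 C=22 D=26 E=32] avail[A=21 B=47 C=22 D=26 E=25] open={R7,R9}
Step 19: cancel R7 -> on_hand[A=21 B=48 C=22 D=26 E=32] avail[A=21 B=48 C=22 D=26 E=25] open={R9}
Step 20: reserve R11 E 7 -> on_hand[A=21 B=48 C=22 D=26 E=32] avail[A=21 B=48 C=22 D=26 E=18] open={R11,R9}
Step 21: cancel R11 -> on_hand[A=21 B=48 C=22 D=26 E=32] avail[A=21 B=48 C=22 D=26 E=25] open={R9}
Step 22: cancel R9 -> on_hand[A=21 B=48 C=22 D=26 E=32] avail[A=21 B=48 C=22 D=26 E=32] open={}
Open reservations: [] -> 0

Answer: 0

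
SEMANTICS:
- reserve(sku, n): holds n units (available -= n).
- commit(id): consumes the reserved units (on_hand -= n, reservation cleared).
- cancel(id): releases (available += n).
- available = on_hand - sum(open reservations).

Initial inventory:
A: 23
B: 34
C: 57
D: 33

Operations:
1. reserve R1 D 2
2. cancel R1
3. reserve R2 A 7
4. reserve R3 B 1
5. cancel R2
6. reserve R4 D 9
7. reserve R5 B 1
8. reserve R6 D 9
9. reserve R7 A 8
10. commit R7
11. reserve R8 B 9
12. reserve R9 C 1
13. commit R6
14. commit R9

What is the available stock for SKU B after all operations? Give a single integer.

Step 1: reserve R1 D 2 -> on_hand[A=23 B=34 C=57 D=33] avail[A=23 B=34 C=57 D=31] open={R1}
Step 2: cancel R1 -> on_hand[A=23 B=34 C=57 D=33] avail[A=23 B=34 C=57 D=33] open={}
Step 3: reserve R2 A 7 -> on_hand[A=23 B=34 C=57 D=33] avail[A=16 B=34 C=57 D=33] open={R2}
Step 4: reserve R3 B 1 -> on_hand[A=23 B=34 C=57 D=33] avail[A=16 B=33 C=57 D=33] open={R2,R3}
Step 5: cancel R2 -> on_hand[A=23 B=34 C=57 D=33] avail[A=23 B=33 C=57 D=33] open={R3}
Step 6: reserve R4 D 9 -> on_hand[A=23 B=34 C=57 D=33] avail[A=23 B=33 C=57 D=24] open={R3,R4}
Step 7: reserve R5 B 1 -> on_hand[A=23 B=34 C=57 D=33] avail[A=23 B=32 C=57 D=24] open={R3,R4,R5}
Step 8: reserve R6 D 9 -> on_hand[A=23 B=34 C=57 D=33] avail[A=23 B=32 C=57 D=15] open={R3,R4,R5,R6}
Step 9: reserve R7 A 8 -> on_hand[A=23 B=34 C=57 D=33] avail[A=15 B=32 C=57 D=15] open={R3,R4,R5,R6,R7}
Step 10: commit R7 -> on_hand[A=15 B=34 C=57 D=33] avail[A=15 B=32 C=57 D=15] open={R3,R4,R5,R6}
Step 11: reserve R8 B 9 -> on_hand[A=15 B=34 C=57 D=33] avail[A=15 B=23 C=57 D=15] open={R3,R4,R5,R6,R8}
Step 12: reserve R9 C 1 -> on_hand[A=15 B=34 C=57 D=33] avail[A=15 B=23 C=56 D=15] open={R3,R4,R5,R6,R8,R9}
Step 13: commit R6 -> on_hand[A=15 B=34 C=57 D=24] avail[A=15 B=23 C=56 D=15] open={R3,R4,R5,R8,R9}
Step 14: commit R9 -> on_hand[A=15 B=34 C=56 D=24] avail[A=15 B=23 C=56 D=15] open={R3,R4,R5,R8}
Final available[B] = 23

Answer: 23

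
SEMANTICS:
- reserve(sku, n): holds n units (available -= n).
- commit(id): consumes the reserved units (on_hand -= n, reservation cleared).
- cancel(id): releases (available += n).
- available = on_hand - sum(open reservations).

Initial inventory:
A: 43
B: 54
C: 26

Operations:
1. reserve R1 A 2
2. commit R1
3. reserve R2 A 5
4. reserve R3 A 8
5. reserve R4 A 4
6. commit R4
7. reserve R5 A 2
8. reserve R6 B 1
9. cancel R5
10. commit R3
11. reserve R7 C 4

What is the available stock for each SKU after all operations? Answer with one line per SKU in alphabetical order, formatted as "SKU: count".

Step 1: reserve R1 A 2 -> on_hand[A=43 B=54 C=26] avail[A=41 B=54 C=26] open={R1}
Step 2: commit R1 -> on_hand[A=41 B=54 C=26] avail[A=41 B=54 C=26] open={}
Step 3: reserve R2 A 5 -> on_hand[A=41 B=54 C=26] avail[A=36 B=54 C=26] open={R2}
Step 4: reserve R3 A 8 -> on_hand[A=41 B=54 C=26] avail[A=28 B=54 C=26] open={R2,R3}
Step 5: reserve R4 A 4 -> on_hand[A=41 B=54 C=26] avail[A=24 B=54 C=26] open={R2,R3,R4}
Step 6: commit R4 -> on_hand[A=37 B=54 C=26] avail[A=24 B=54 C=26] open={R2,R3}
Step 7: reserve R5 A 2 -> on_hand[A=37 B=54 C=26] avail[A=22 B=54 C=26] open={R2,R3,R5}
Step 8: reserve R6 B 1 -> on_hand[A=37 B=54 C=26] avail[A=22 B=53 C=26] open={R2,R3,R5,R6}
Step 9: cancel R5 -> on_hand[A=37 B=54 C=26] avail[A=24 B=53 C=26] open={R2,R3,R6}
Step 10: commit R3 -> on_hand[A=29 B=54 C=26] avail[A=24 B=53 C=26] open={R2,R6}
Step 11: reserve R7 C 4 -> on_hand[A=29 B=54 C=26] avail[A=24 B=53 C=22] open={R2,R6,R7}

Answer: A: 24
B: 53
C: 22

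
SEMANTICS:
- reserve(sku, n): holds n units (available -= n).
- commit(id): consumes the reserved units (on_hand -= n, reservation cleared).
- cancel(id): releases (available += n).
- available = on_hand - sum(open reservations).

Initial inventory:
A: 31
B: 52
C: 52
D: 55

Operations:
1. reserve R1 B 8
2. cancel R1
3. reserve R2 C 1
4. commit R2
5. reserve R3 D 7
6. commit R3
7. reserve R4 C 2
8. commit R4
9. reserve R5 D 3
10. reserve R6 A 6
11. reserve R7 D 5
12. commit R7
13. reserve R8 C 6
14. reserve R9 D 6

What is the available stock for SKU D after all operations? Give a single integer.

Step 1: reserve R1 B 8 -> on_hand[A=31 B=52 C=52 D=55] avail[A=31 B=44 C=52 D=55] open={R1}
Step 2: cancel R1 -> on_hand[A=31 B=52 C=52 D=55] avail[A=31 B=52 C=52 D=55] open={}
Step 3: reserve R2 C 1 -> on_hand[A=31 B=52 C=52 D=55] avail[A=31 B=52 C=51 D=55] open={R2}
Step 4: commit R2 -> on_hand[A=31 B=52 C=51 D=55] avail[A=31 B=52 C=51 D=55] open={}
Step 5: reserve R3 D 7 -> on_hand[A=31 B=52 C=51 D=55] avail[A=31 B=52 C=51 D=48] open={R3}
Step 6: commit R3 -> on_hand[A=31 B=52 C=51 D=48] avail[A=31 B=52 C=51 D=48] open={}
Step 7: reserve R4 C 2 -> on_hand[A=31 B=52 C=51 D=48] avail[A=31 B=52 C=49 D=48] open={R4}
Step 8: commit R4 -> on_hand[A=31 B=52 C=49 D=48] avail[A=31 B=52 C=49 D=48] open={}
Step 9: reserve R5 D 3 -> on_hand[A=31 B=52 C=49 D=48] avail[A=31 B=52 C=49 D=45] open={R5}
Step 10: reserve R6 A 6 -> on_hand[A=31 B=52 C=49 D=48] avail[A=25 B=52 C=49 D=45] open={R5,R6}
Step 11: reserve R7 D 5 -> on_hand[A=31 B=52 C=49 D=48] avail[A=25 B=52 C=49 D=40] open={R5,R6,R7}
Step 12: commit R7 -> on_hand[A=31 B=52 C=49 D=43] avail[A=25 B=52 C=49 D=40] open={R5,R6}
Step 13: reserve R8 C 6 -> on_hand[A=31 B=52 C=49 D=43] avail[A=25 B=52 C=43 D=40] open={R5,R6,R8}
Step 14: reserve R9 D 6 -> on_hand[A=31 B=52 C=49 D=43] avail[A=25 B=52 C=43 D=34] open={R5,R6,R8,R9}
Final available[D] = 34

Answer: 34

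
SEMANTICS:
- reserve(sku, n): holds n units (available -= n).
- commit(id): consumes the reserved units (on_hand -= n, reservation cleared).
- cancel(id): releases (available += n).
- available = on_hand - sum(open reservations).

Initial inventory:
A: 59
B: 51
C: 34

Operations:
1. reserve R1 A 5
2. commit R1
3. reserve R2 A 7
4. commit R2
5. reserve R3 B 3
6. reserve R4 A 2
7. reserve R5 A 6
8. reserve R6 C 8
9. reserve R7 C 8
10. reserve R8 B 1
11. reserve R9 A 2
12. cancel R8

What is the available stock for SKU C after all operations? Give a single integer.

Answer: 18

Derivation:
Step 1: reserve R1 A 5 -> on_hand[A=59 B=51 C=34] avail[A=54 B=51 C=34] open={R1}
Step 2: commit R1 -> on_hand[A=54 B=51 C=34] avail[A=54 B=51 C=34] open={}
Step 3: reserve R2 A 7 -> on_hand[A=54 B=51 C=34] avail[A=47 B=51 C=34] open={R2}
Step 4: commit R2 -> on_hand[A=47 B=51 C=34] avail[A=47 B=51 C=34] open={}
Step 5: reserve R3 B 3 -> on_hand[A=47 B=51 C=34] avail[A=47 B=48 C=34] open={R3}
Step 6: reserve R4 A 2 -> on_hand[A=47 B=51 C=34] avail[A=45 B=48 C=34] open={R3,R4}
Step 7: reserve R5 A 6 -> on_hand[A=47 B=51 C=34] avail[A=39 B=48 C=34] open={R3,R4,R5}
Step 8: reserve R6 C 8 -> on_hand[A=47 B=51 C=34] avail[A=39 B=48 C=26] open={R3,R4,R5,R6}
Step 9: reserve R7 C 8 -> on_hand[A=47 B=51 C=34] avail[A=39 B=48 C=18] open={R3,R4,R5,R6,R7}
Step 10: reserve R8 B 1 -> on_hand[A=47 B=51 C=34] avail[A=39 B=47 C=18] open={R3,R4,R5,R6,R7,R8}
Step 11: reserve R9 A 2 -> on_hand[A=47 B=51 C=34] avail[A=37 B=47 C=18] open={R3,R4,R5,R6,R7,R8,R9}
Step 12: cancel R8 -> on_hand[A=47 B=51 C=34] avail[A=37 B=48 C=18] open={R3,R4,R5,R6,R7,R9}
Final available[C] = 18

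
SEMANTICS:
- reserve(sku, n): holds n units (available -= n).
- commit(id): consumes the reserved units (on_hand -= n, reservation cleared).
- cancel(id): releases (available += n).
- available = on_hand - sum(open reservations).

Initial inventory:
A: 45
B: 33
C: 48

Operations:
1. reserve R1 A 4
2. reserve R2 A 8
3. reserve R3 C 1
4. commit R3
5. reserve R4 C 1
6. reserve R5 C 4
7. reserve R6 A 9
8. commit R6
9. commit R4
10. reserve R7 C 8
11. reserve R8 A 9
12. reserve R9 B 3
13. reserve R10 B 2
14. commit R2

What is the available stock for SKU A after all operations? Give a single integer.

Answer: 15

Derivation:
Step 1: reserve R1 A 4 -> on_hand[A=45 B=33 C=48] avail[A=41 B=33 C=48] open={R1}
Step 2: reserve R2 A 8 -> on_hand[A=45 B=33 C=48] avail[A=33 B=33 C=48] open={R1,R2}
Step 3: reserve R3 C 1 -> on_hand[A=45 B=33 C=48] avail[A=33 B=33 C=47] open={R1,R2,R3}
Step 4: commit R3 -> on_hand[A=45 B=33 C=47] avail[A=33 B=33 C=47] open={R1,R2}
Step 5: reserve R4 C 1 -> on_hand[A=45 B=33 C=47] avail[A=33 B=33 C=46] open={R1,R2,R4}
Step 6: reserve R5 C 4 -> on_hand[A=45 B=33 C=47] avail[A=33 B=33 C=42] open={R1,R2,R4,R5}
Step 7: reserve R6 A 9 -> on_hand[A=45 B=33 C=47] avail[A=24 B=33 C=42] open={R1,R2,R4,R5,R6}
Step 8: commit R6 -> on_hand[A=36 B=33 C=47] avail[A=24 B=33 C=42] open={R1,R2,R4,R5}
Step 9: commit R4 -> on_hand[A=36 B=33 C=46] avail[A=24 B=33 C=42] open={R1,R2,R5}
Step 10: reserve R7 C 8 -> on_hand[A=36 B=33 C=46] avail[A=24 B=33 C=34] open={R1,R2,R5,R7}
Step 11: reserve R8 A 9 -> on_hand[A=36 B=33 C=46] avail[A=15 B=33 C=34] open={R1,R2,R5,R7,R8}
Step 12: reserve R9 B 3 -> on_hand[A=36 B=33 C=46] avail[A=15 B=30 C=34] open={R1,R2,R5,R7,R8,R9}
Step 13: reserve R10 B 2 -> on_hand[A=36 B=33 C=46] avail[A=15 B=28 C=34] open={R1,R10,R2,R5,R7,R8,R9}
Step 14: commit R2 -> on_hand[A=28 B=33 C=46] avail[A=15 B=28 C=34] open={R1,R10,R5,R7,R8,R9}
Final available[A] = 15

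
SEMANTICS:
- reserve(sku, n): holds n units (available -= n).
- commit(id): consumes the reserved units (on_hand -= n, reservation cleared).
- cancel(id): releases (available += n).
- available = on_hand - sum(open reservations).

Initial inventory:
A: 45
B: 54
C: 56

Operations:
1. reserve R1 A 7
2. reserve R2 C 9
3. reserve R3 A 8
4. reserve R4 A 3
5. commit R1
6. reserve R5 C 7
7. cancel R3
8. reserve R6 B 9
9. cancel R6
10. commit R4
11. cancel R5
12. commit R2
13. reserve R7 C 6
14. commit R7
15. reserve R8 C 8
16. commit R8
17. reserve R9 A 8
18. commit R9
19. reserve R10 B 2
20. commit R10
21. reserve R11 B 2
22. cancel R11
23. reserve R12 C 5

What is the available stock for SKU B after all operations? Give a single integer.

Step 1: reserve R1 A 7 -> on_hand[A=45 B=54 C=56] avail[A=38 B=54 C=56] open={R1}
Step 2: reserve R2 C 9 -> on_hand[A=45 B=54 C=56] avail[A=38 B=54 C=47] open={R1,R2}
Step 3: reserve R3 A 8 -> on_hand[A=45 B=54 C=56] avail[A=30 B=54 C=47] open={R1,R2,R3}
Step 4: reserve R4 A 3 -> on_hand[A=45 B=54 C=56] avail[A=27 B=54 C=47] open={R1,R2,R3,R4}
Step 5: commit R1 -> on_hand[A=38 B=54 C=56] avail[A=27 B=54 C=47] open={R2,R3,R4}
Step 6: reserve R5 C 7 -> on_hand[A=38 B=54 C=56] avail[A=27 B=54 C=40] open={R2,R3,R4,R5}
Step 7: cancel R3 -> on_hand[A=38 B=54 C=56] avail[A=35 B=54 C=40] open={R2,R4,R5}
Step 8: reserve R6 B 9 -> on_hand[A=38 B=54 C=56] avail[A=35 B=45 C=40] open={R2,R4,R5,R6}
Step 9: cancel R6 -> on_hand[A=38 B=54 C=56] avail[A=35 B=54 C=40] open={R2,R4,R5}
Step 10: commit R4 -> on_hand[A=35 B=54 C=56] avail[A=35 B=54 C=40] open={R2,R5}
Step 11: cancel R5 -> on_hand[A=35 B=54 C=56] avail[A=35 B=54 C=47] open={R2}
Step 12: commit R2 -> on_hand[A=35 B=54 C=47] avail[A=35 B=54 C=47] open={}
Step 13: reserve R7 C 6 -> on_hand[A=35 B=54 C=47] avail[A=35 B=54 C=41] open={R7}
Step 14: commit R7 -> on_hand[A=35 B=54 C=41] avail[A=35 B=54 C=41] open={}
Step 15: reserve R8 C 8 -> on_hand[A=35 B=54 C=41] avail[A=35 B=54 C=33] open={R8}
Step 16: commit R8 -> on_hand[A=35 B=54 C=33] avail[A=35 B=54 C=33] open={}
Step 17: reserve R9 A 8 -> on_hand[A=35 B=54 C=33] avail[A=27 B=54 C=33] open={R9}
Step 18: commit R9 -> on_hand[A=27 B=54 C=33] avail[A=27 B=54 C=33] open={}
Step 19: reserve R10 B 2 -> on_hand[A=27 B=54 C=33] avail[A=27 B=52 C=33] open={R10}
Step 20: commit R10 -> on_hand[A=27 B=52 C=33] avail[A=27 B=52 C=33] open={}
Step 21: reserve R11 B 2 -> on_hand[A=27 B=52 C=33] avail[A=27 B=50 C=33] open={R11}
Step 22: cancel R11 -> on_hand[A=27 B=52 C=33] avail[A=27 B=52 C=33] open={}
Step 23: reserve R12 C 5 -> on_hand[A=27 B=52 C=33] avail[A=27 B=52 C=28] open={R12}
Final available[B] = 52

Answer: 52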